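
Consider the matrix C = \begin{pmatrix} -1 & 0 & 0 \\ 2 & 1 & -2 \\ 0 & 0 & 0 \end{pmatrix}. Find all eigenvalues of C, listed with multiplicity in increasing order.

Characteristic polynomial: p(t) = t^3 - t = t(t - 1)(t + 1).
Roots (with multiplicity): -1, 0, 1.

-1, 0, 1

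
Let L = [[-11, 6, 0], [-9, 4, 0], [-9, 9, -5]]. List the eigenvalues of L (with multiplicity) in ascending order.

-5, -5, -2

Characteristic polynomial: p(s) = s^3 + 12s^2 + 45s + 50 = (s + 2)(s + 5)^2.
Roots (with multiplicity): -5, -5, -2.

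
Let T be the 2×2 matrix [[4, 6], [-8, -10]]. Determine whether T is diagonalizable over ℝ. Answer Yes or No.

Yes

Characteristic polynomial: p(s) = s^2 + 6s + 8 = (s + 2)(s + 4).
All 2 eigenvalues are distinct, so T is diagonalizable.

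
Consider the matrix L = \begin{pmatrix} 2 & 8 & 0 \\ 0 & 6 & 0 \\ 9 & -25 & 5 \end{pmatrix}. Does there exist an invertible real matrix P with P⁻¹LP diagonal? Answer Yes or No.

Characteristic polynomial: p(μ) = μ^3 - 13μ^2 + 52μ - 60 = (μ - 6)(μ - 5)(μ - 2).
All 3 eigenvalues are distinct, so L is diagonalizable.

Yes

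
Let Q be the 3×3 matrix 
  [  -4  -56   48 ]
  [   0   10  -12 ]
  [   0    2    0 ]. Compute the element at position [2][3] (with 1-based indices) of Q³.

Characteristic polynomial: s^3 - 6s^2 - 16s + 96 = (s - 6)(s - 4)(s + 4), so the eigenvalues are -4, 4, 6.
s=-4: eigenvector (1, 0, 0).
s=4: eigenvector (-8, 2, 1).
s=6: eigenvector (-12, 3, 1).
P = [[1, -8, -12], [0, 2, 3], [0, 1, 1]], D = diag(-4, 4, 6), P⁻¹ = [[1, 4, 0], [0, -1, 3], [0, 1, -2]].
Q³ = P·diag(-64, 64, 216)·P⁻¹ = [[-64, -2336, 3648], [0, 520, -912], [0, 152, -240]].
The requested entry is -912.

-912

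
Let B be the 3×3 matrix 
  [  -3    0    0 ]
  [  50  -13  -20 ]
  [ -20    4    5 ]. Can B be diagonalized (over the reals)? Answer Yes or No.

Yes

Characteristic polynomial: p(r) = r^3 + 11r^2 + 39r + 45 = (r + 3)^2(r + 5).
r = -3 has algebraic multiplicity 2; rank(B + 3I) = 1, so geometric multiplicity = 2.
Every eigenvalue has geometric = algebraic multiplicity, so B is diagonalizable.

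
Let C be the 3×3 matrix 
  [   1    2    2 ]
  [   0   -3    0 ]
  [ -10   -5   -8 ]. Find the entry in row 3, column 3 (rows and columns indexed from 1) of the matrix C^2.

44

Characteristic polynomial: μ^3 + 10μ^2 + 33μ + 36 = (μ + 3)^2(μ + 4), so the eigenvalues are -4, -3, -3.
μ=-3: eigenvector (1, -1, -1).
μ=-3: eigenvector (0, 1, -1).
μ=-4: eigenvector (-2, 0, 5).
P = [[1, 0, -2], [-1, 1, 0], [-1, -1, 5]], D = diag(-3, -3, -4), P⁻¹ = [[5, 2, 2], [5, 3, 2], [2, 1, 1]].
C² = P·diag(9, 9, 16)·P⁻¹ = [[-19, -14, -14], [0, 9, 0], [70, 35, 44]].
The requested entry is 44.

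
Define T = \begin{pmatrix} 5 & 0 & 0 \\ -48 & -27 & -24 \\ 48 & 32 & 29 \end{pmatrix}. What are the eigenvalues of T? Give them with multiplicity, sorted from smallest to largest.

-3, 5, 5

Characteristic polynomial: p(λ) = λ^3 - 7λ^2 - 5λ + 75 = (λ - 5)^2(λ + 3).
Roots (with multiplicity): -3, 5, 5.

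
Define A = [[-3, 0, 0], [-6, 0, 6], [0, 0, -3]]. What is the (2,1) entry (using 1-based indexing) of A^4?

Characteristic polynomial: μ^3 + 6μ^2 + 9μ = μ(μ + 3)^2, so the eigenvalues are -3, -3, 0.
μ=-3: eigenvector (-1, -2, 0).
μ=0: eigenvector (0, 1, 0).
μ=-3: eigenvector (1, 0, 1).
P = [[-1, 0, 1], [-2, 1, 0], [0, 0, 1]], D = diag(-3, 0, -3), P⁻¹ = [[-1, 0, 1], [-2, 1, 2], [0, 0, 1]].
A⁴ = P·diag(81, 0, 81)·P⁻¹ = [[81, 0, 0], [162, 0, -162], [0, 0, 81]].
The requested entry is 162.

162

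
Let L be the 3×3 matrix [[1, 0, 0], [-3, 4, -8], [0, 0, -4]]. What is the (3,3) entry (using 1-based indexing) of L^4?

Characteristic polynomial: r^3 - r^2 - 16r + 16 = (r - 4)(r - 1)(r + 4), so the eigenvalues are -4, 1, 4.
r=1: eigenvector (1, 1, 0).
r=4: eigenvector (0, 1, 0).
r=-4: eigenvector (0, 1, 1).
P = [[1, 0, 0], [1, 1, 1], [0, 0, 1]], D = diag(1, 4, -4), P⁻¹ = [[1, 0, 0], [-1, 1, -1], [0, 0, 1]].
L⁴ = P·diag(1, 256, 256)·P⁻¹ = [[1, 0, 0], [-255, 256, 0], [0, 0, 256]].
The requested entry is 256.

256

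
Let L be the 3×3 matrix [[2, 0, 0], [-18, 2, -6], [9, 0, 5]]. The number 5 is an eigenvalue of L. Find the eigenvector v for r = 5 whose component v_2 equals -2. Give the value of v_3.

1

L − 5I = [[-3, 0, 0], [-18, -3, -6], [9, 0, 0]].
Solving (L − 5I)v = 0 gives the eigenspace spanned by (0, -2, 1).
With v_2 = -2, v = (0, -2, 1), so v_3 = 1.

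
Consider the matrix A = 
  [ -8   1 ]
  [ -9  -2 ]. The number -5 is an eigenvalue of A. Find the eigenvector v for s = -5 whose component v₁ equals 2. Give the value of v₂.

A + 5I = [[-3, 1], [-9, 3]].
Solving (A + 5I)v = 0 gives the eigenspace spanned by (2, 6).
With v₁ = 2, v = (2, 6), so v₂ = 6.

6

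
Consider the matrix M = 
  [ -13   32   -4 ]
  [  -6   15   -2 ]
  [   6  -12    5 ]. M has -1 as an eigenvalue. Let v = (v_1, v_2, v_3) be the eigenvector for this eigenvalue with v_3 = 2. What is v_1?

M + 1I = [[-12, 32, -4], [-6, 16, -2], [6, -12, 6]].
Solving (M + 1I)v = 0 gives the eigenspace spanned by (-6, -2, 2).
With v_3 = 2, v = (-6, -2, 2), so v_1 = -6.

-6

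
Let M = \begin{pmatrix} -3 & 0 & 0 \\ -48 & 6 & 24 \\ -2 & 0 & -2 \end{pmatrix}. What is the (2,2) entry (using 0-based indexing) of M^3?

-8

Characteristic polynomial: t^3 - t^2 - 24t - 36 = (t - 6)(t + 2)(t + 3), so the eigenvalues are -3, -2, 6.
t=-2: eigenvector (0, -3, 1).
t=6: eigenvector (0, 1, 0).
t=-3: eigenvector (1, 0, 2).
P = [[0, 0, 1], [-3, 1, 0], [1, 0, 2]], D = diag(-2, 6, -3), P⁻¹ = [[-2, 0, 1], [-6, 1, 3], [1, 0, 0]].
M³ = P·diag(-8, 216, -27)·P⁻¹ = [[-27, 0, 0], [-1344, 216, 672], [-38, 0, -8]].
The requested entry is -8.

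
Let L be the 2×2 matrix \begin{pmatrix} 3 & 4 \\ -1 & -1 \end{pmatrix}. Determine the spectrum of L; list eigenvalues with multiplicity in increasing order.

1, 1

Characteristic polynomial: p(t) = t^2 - 2t + 1 = (t - 1)^2.
Roots (with multiplicity): 1, 1.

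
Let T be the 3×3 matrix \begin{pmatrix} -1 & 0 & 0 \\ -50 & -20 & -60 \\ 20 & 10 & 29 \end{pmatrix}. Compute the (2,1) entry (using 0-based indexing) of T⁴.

3690

Characteristic polynomial: r^3 - 8r^2 + 11r + 20 = (r - 5)(r - 4)(r + 1), so the eigenvalues are -1, 4, 5.
r=-1: eigenvector (1, 10, -4).
r=4: eigenvector (0, 5, -2).
r=5: eigenvector (0, -12, 5).
P = [[1, 0, 0], [10, 5, -12], [-4, -2, 5]], D = diag(-1, 4, 5), P⁻¹ = [[1, 0, 0], [-2, 5, 12], [0, 2, 5]].
T⁴ = P·diag(1, 256, 625)·P⁻¹ = [[1, 0, 0], [-2550, -8600, -22140], [1020, 3690, 9481]].
The requested entry is 3690.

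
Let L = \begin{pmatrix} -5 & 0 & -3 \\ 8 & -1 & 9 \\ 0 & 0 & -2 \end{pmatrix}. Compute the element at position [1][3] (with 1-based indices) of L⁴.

609

Characteristic polynomial: s^3 + 8s^2 + 17s + 10 = (s + 1)(s + 2)(s + 5), so the eigenvalues are -5, -2, -1.
s=-5: eigenvector (1, -2, 0).
s=-1: eigenvector (0, 1, 0).
s=-2: eigenvector (-1, -1, 1).
P = [[1, 0, -1], [-2, 1, -1], [0, 0, 1]], D = diag(-5, -1, -2), P⁻¹ = [[1, 0, 1], [2, 1, 3], [0, 0, 1]].
L⁴ = P·diag(625, 1, 16)·P⁻¹ = [[625, 0, 609], [-1248, 1, -1263], [0, 0, 16]].
The requested entry is 609.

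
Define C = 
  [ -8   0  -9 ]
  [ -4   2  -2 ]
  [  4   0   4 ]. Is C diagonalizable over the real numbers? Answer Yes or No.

No

Characteristic polynomial: p(s) = s^3 + 2s^2 - 4s - 8 = (s - 2)(s + 2)^2.
s = -2 has algebraic multiplicity 2; rank(C + 2I) = 2, so geometric multiplicity = 1.
Geometric multiplicity < algebraic multiplicity, so C is not diagonalizable.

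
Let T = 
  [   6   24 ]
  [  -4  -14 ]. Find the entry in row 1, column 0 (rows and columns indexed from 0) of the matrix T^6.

Characteristic polynomial: s^2 + 8s + 12 = (s + 2)(s + 6), so the eigenvalues are -6, -2.
s=-6: eigenvector (-2, 1).
s=-2: eigenvector (3, -1).
P = [[-2, 3], [1, -1]], D = diag(-6, -2), P⁻¹ = [[1, 3], [1, 2]].
T⁶ = P·diag(46656, 64)·P⁻¹ = [[-93120, -279552], [46592, 139840]].
The requested entry is 46592.

46592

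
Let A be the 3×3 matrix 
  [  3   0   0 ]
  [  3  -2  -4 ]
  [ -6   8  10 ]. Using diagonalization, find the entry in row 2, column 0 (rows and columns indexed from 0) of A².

Characteristic polynomial: μ^3 - 11μ^2 + 36μ - 36 = (μ - 6)(μ - 3)(μ - 2), so the eigenvalues are 2, 3, 6.
μ=3: eigenvector (1, -1, 2).
μ=6: eigenvector (0, 1, -2).
μ=2: eigenvector (0, 1, -1).
P = [[1, 0, 0], [-1, 1, 1], [2, -2, -1]], D = diag(3, 6, 2), P⁻¹ = [[1, 0, 0], [1, -1, -1], [0, 2, 1]].
A² = P·diag(9, 36, 4)·P⁻¹ = [[9, 0, 0], [27, -28, -32], [-54, 64, 68]].
The requested entry is -54.

-54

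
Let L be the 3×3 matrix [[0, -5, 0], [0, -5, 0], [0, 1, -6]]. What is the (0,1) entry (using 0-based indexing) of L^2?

25

Characteristic polynomial: λ^3 + 11λ^2 + 30λ = λ(λ + 5)(λ + 6), so the eigenvalues are -6, -5, 0.
λ=0: eigenvector (1, 0, 0).
λ=-6: eigenvector (0, 0, 1).
λ=-5: eigenvector (1, 1, 1).
P = [[1, 0, 1], [0, 0, 1], [0, 1, 1]], D = diag(0, -6, -5), P⁻¹ = [[1, -1, 0], [0, -1, 1], [0, 1, 0]].
L² = P·diag(0, 36, 25)·P⁻¹ = [[0, 25, 0], [0, 25, 0], [0, -11, 36]].
The requested entry is 25.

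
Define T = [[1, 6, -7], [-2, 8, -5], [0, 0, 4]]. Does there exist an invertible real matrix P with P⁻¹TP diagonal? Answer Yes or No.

No

Characteristic polynomial: p(μ) = μ^3 - 13μ^2 + 56μ - 80 = (μ - 5)(μ - 4)^2.
μ = 4 has algebraic multiplicity 2; rank(T − 4I) = 2, so geometric multiplicity = 1.
Geometric multiplicity < algebraic multiplicity, so T is not diagonalizable.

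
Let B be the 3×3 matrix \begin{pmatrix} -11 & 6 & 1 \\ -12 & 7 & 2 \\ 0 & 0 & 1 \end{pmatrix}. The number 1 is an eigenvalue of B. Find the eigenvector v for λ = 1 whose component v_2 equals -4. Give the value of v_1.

B − 1I = [[-12, 6, 1], [-12, 6, 2], [0, 0, 0]].
Solving (B − 1I)v = 0 gives the eigenspace spanned by (-2, -4, 0).
With v_2 = -4, v = (-2, -4, 0), so v_1 = -2.

-2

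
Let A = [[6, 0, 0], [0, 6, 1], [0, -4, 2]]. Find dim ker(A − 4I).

A − 4I = [[2, 0, 0], [0, 2, 1], [0, -4, -2]].
This matrix has rank 2, so its null space has dimension 3 − 2 = 1.

1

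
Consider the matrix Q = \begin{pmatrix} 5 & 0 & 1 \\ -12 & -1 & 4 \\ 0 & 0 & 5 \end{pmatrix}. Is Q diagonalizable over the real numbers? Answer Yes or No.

Characteristic polynomial: p(r) = r^3 - 9r^2 + 15r + 25 = (r - 5)^2(r + 1).
r = 5 has algebraic multiplicity 2; rank(Q − 5I) = 2, so geometric multiplicity = 1.
Geometric multiplicity < algebraic multiplicity, so Q is not diagonalizable.

No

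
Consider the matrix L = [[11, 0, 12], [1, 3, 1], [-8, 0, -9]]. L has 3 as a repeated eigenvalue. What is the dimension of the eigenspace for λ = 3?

L − 3I = [[8, 0, 12], [1, 0, 1], [-8, 0, -12]].
This matrix has rank 2, so its null space has dimension 3 − 2 = 1.

1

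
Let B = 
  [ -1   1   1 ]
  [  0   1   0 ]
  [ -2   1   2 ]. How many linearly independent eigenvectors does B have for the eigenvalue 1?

2

B − 1I = [[-2, 1, 1], [0, 0, 0], [-2, 1, 1]].
This matrix has rank 1, so its null space has dimension 3 − 1 = 2.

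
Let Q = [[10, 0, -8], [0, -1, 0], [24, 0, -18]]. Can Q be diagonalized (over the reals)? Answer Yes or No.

Yes

Characteristic polynomial: p(μ) = μ^3 + 9μ^2 + 20μ + 12 = (μ + 1)(μ + 2)(μ + 6).
All 3 eigenvalues are distinct, so Q is diagonalizable.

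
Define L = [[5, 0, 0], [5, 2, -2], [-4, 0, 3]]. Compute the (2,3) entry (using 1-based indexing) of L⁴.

Characteristic polynomial: s^3 - 10s^2 + 31s - 30 = (s - 5)(s - 3)(s - 2), so the eigenvalues are 2, 3, 5.
s=5: eigenvector (1, 3, -2).
s=2: eigenvector (0, 1, 0).
s=3: eigenvector (0, -2, 1).
P = [[1, 0, 0], [3, 1, -2], [-2, 0, 1]], D = diag(5, 2, 3), P⁻¹ = [[1, 0, 0], [1, 1, 2], [2, 0, 1]].
L⁴ = P·diag(625, 16, 81)·P⁻¹ = [[625, 0, 0], [1567, 16, -130], [-1088, 0, 81]].
The requested entry is -130.

-130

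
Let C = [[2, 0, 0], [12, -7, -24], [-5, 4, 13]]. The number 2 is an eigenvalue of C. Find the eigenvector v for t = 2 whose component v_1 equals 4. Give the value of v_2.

16

C − 2I = [[0, 0, 0], [12, -9, -24], [-5, 4, 11]].
Solving (C − 2I)v = 0 gives the eigenspace spanned by (4, 16, -4).
With v_1 = 4, v = (4, 16, -4), so v_2 = 16.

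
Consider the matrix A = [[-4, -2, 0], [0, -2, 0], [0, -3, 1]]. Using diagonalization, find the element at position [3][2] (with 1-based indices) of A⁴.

Characteristic polynomial: λ^3 + 5λ^2 + 2λ - 8 = (λ - 1)(λ + 2)(λ + 4), so the eigenvalues are -4, -2, 1.
λ=1: eigenvector (0, 0, 1).
λ=-2: eigenvector (-1, 1, 1).
λ=-4: eigenvector (1, 0, 0).
P = [[0, -1, 1], [0, 1, 0], [1, 1, 0]], D = diag(1, -2, -4), P⁻¹ = [[0, -1, 1], [0, 1, 0], [1, 1, 0]].
A⁴ = P·diag(1, 16, 256)·P⁻¹ = [[256, 240, 0], [0, 16, 0], [0, 15, 1]].
The requested entry is 15.

15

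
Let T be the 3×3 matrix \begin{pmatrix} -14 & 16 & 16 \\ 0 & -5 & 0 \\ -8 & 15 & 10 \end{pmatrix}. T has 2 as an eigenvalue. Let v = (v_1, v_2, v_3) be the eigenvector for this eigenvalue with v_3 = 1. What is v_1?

T − 2I = [[-16, 16, 16], [0, -7, 0], [-8, 15, 8]].
Solving (T − 2I)v = 0 gives the eigenspace spanned by (1, 0, 1).
With v_3 = 1, v = (1, 0, 1), so v_1 = 1.

1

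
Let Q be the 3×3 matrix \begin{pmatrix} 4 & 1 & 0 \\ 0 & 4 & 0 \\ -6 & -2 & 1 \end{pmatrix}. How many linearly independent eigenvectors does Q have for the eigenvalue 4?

1

Q − 4I = [[0, 1, 0], [0, 0, 0], [-6, -2, -3]].
This matrix has rank 2, so its null space has dimension 3 − 2 = 1.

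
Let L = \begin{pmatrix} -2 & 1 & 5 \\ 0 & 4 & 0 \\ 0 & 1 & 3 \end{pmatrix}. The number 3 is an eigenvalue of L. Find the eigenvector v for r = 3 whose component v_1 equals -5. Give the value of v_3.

-5

L − 3I = [[-5, 1, 5], [0, 1, 0], [0, 1, 0]].
Solving (L − 3I)v = 0 gives the eigenspace spanned by (-5, 0, -5).
With v_1 = -5, v = (-5, 0, -5), so v_3 = -5.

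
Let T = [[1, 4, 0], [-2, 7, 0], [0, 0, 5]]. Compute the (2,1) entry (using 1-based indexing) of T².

Characteristic polynomial: s^3 - 13s^2 + 55s - 75 = (s - 5)^2(s - 3), so the eigenvalues are 3, 5, 5.
s=5: eigenvector (0, 0, 1).
s=5: eigenvector (1, 1, 0).
s=3: eigenvector (2, 1, 0).
P = [[0, 1, 2], [0, 1, 1], [1, 0, 0]], D = diag(5, 5, 3), P⁻¹ = [[0, 0, 1], [-1, 2, 0], [1, -1, 0]].
T² = P·diag(25, 25, 9)·P⁻¹ = [[-7, 32, 0], [-16, 41, 0], [0, 0, 25]].
The requested entry is -16.

-16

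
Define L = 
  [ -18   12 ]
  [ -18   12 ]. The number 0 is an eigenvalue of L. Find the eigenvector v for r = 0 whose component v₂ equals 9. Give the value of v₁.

6

L = [[-18, 12], [-18, 12]].
Solving (L)v = 0 gives the eigenspace spanned by (6, 9).
With v₂ = 9, v = (6, 9), so v₁ = 6.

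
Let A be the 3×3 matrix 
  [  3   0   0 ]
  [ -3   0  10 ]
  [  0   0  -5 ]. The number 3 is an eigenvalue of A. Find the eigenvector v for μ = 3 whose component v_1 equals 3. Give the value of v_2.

-3

A − 3I = [[0, 0, 0], [-3, -3, 10], [0, 0, -8]].
Solving (A − 3I)v = 0 gives the eigenspace spanned by (3, -3, 0).
With v_1 = 3, v = (3, -3, 0), so v_2 = -3.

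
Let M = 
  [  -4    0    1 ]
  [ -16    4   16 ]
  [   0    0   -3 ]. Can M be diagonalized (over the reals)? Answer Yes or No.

Characteristic polynomial: p(r) = r^3 + 3r^2 - 16r - 48 = (r - 4)(r + 3)(r + 4).
All 3 eigenvalues are distinct, so M is diagonalizable.

Yes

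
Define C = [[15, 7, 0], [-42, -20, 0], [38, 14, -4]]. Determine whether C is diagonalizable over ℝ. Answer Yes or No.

Characteristic polynomial: p(s) = s^3 + 9s^2 + 14s - 24 = (s - 1)(s + 4)(s + 6).
All 3 eigenvalues are distinct, so C is diagonalizable.

Yes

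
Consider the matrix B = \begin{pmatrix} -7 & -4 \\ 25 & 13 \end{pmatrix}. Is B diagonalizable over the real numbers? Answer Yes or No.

No

Characteristic polynomial: p(μ) = μ^2 - 6μ + 9 = (μ - 3)^2.
μ = 3 has algebraic multiplicity 2; rank(B − 3I) = 1, so geometric multiplicity = 1.
Geometric multiplicity < algebraic multiplicity, so B is not diagonalizable.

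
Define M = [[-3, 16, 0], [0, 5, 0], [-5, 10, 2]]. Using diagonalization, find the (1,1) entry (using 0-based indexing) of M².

Characteristic polynomial: t^3 - 4t^2 - 11t + 30 = (t - 5)(t - 2)(t + 3), so the eigenvalues are -3, 2, 5.
t=-3: eigenvector (1, 0, 1).
t=5: eigenvector (2, 1, 0).
t=2: eigenvector (0, 0, 1).
P = [[1, 2, 0], [0, 1, 0], [1, 0, 1]], D = diag(-3, 5, 2), P⁻¹ = [[1, -2, 0], [0, 1, 0], [-1, 2, 1]].
M² = P·diag(9, 25, 4)·P⁻¹ = [[9, 32, 0], [0, 25, 0], [5, -10, 4]].
The requested entry is 25.

25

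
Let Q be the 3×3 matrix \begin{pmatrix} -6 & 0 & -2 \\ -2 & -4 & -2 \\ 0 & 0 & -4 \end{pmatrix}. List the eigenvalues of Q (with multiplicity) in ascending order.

Characteristic polynomial: p(s) = s^3 + 14s^2 + 64s + 96 = (s + 4)^2(s + 6).
Roots (with multiplicity): -6, -4, -4.

-6, -4, -4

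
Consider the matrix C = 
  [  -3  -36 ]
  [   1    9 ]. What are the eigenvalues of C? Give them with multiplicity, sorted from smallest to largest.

3, 3

Characteristic polynomial: p(λ) = λ^2 - 6λ + 9 = (λ - 3)^2.
Roots (with multiplicity): 3, 3.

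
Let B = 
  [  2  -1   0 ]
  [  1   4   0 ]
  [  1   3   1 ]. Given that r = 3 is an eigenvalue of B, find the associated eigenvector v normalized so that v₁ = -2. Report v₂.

B − 3I = [[-1, -1, 0], [1, 1, 0], [1, 3, -2]].
Solving (B − 3I)v = 0 gives the eigenspace spanned by (-2, 2, 2).
With v₁ = -2, v = (-2, 2, 2), so v₂ = 2.

2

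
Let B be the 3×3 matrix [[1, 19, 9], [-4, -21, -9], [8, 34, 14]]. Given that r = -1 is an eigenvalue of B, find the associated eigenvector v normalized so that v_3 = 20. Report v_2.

-10

B + 1I = [[2, 19, 9], [-4, -20, -9], [8, 34, 15]].
Solving (B + 1I)v = 0 gives the eigenspace spanned by (5, -10, 20).
With v_3 = 20, v = (5, -10, 20), so v_2 = -10.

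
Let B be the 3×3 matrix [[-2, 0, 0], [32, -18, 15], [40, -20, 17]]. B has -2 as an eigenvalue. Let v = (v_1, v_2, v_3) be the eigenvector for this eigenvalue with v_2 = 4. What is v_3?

B + 2I = [[0, 0, 0], [32, -16, 15], [40, -20, 19]].
Solving (B + 2I)v = 0 gives the eigenspace spanned by (2, 4, 0).
With v_2 = 4, v = (2, 4, 0), so v_3 = 0.

0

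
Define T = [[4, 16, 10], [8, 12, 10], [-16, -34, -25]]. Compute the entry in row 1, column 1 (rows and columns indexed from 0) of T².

Characteristic polynomial: λ^3 + 9λ^2 + 20λ = λ(λ + 4)(λ + 5), so the eigenvalues are -5, -4, 0.
λ=-4: eigenvector (1, 2, -4).
λ=0: eigenvector (-1, -1, 2).
λ=-5: eigenvector (-2, -2, 5).
P = [[1, -1, -2], [2, -1, -2], [-4, 2, 5]], D = diag(-4, 0, -5), P⁻¹ = [[-1, 1, 0], [-2, -3, -2], [0, 2, 1]].
T² = P·diag(16, 0, 25)·P⁻¹ = [[-16, -84, -50], [-32, -68, -50], [64, 186, 125]].
The requested entry is -68.

-68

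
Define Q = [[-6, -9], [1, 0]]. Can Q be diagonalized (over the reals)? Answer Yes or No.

Characteristic polynomial: p(t) = t^2 + 6t + 9 = (t + 3)^2.
t = -3 has algebraic multiplicity 2; rank(Q + 3I) = 1, so geometric multiplicity = 1.
Geometric multiplicity < algebraic multiplicity, so Q is not diagonalizable.

No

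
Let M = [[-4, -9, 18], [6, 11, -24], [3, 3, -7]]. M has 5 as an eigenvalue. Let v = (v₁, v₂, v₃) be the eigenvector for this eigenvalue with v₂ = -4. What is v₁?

M − 5I = [[-9, -9, 18], [6, 6, -24], [3, 3, -12]].
Solving (M − 5I)v = 0 gives the eigenspace spanned by (4, -4, 0).
With v₂ = -4, v = (4, -4, 0), so v₁ = 4.

4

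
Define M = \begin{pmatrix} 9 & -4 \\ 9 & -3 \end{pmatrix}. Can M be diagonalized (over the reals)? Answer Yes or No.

Characteristic polynomial: p(t) = t^2 - 6t + 9 = (t - 3)^2.
t = 3 has algebraic multiplicity 2; rank(M − 3I) = 1, so geometric multiplicity = 1.
Geometric multiplicity < algebraic multiplicity, so M is not diagonalizable.

No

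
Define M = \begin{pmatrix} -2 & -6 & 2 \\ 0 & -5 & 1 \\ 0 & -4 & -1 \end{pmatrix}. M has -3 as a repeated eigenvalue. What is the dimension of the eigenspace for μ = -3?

M + 3I = [[1, -6, 2], [0, -2, 1], [0, -4, 2]].
This matrix has rank 2, so its null space has dimension 3 − 2 = 1.

1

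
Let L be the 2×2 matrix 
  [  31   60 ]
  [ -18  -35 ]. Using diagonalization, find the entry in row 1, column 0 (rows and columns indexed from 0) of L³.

Characteristic polynomial: μ^2 + 4μ - 5 = (μ - 1)(μ + 5), so the eigenvalues are -5, 1.
μ=-5: eigenvector (-5, 3).
μ=1: eigenvector (-2, 1).
P = [[-5, -2], [3, 1]], D = diag(-5, 1), P⁻¹ = [[1, 2], [-3, -5]].
L³ = P·diag(-125, 1)·P⁻¹ = [[631, 1260], [-378, -755]].
The requested entry is -378.

-378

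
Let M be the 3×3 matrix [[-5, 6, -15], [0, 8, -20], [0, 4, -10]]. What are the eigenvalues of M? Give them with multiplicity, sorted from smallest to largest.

-5, -2, 0

Characteristic polynomial: p(μ) = μ^3 + 7μ^2 + 10μ = μ(μ + 2)(μ + 5).
Roots (with multiplicity): -5, -2, 0.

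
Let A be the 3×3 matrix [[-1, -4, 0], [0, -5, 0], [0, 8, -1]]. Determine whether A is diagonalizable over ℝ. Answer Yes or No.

Characteristic polynomial: p(t) = t^3 + 7t^2 + 11t + 5 = (t + 1)^2(t + 5).
t = -1 has algebraic multiplicity 2; rank(A + 1I) = 1, so geometric multiplicity = 2.
Every eigenvalue has geometric = algebraic multiplicity, so A is diagonalizable.

Yes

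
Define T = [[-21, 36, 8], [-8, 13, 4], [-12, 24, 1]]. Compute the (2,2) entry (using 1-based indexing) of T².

-23

Characteristic polynomial: r^3 + 7r^2 + 7r - 15 = (r - 1)(r + 3)(r + 5), so the eigenvalues are -5, -3, 1.
r=-5: eigenvector (1, 0, 2).
r=-3: eigenvector (2, 1, 0).
r=1: eigenvector (2, 1, 1).
P = [[1, 2, 2], [0, 1, 1], [2, 0, 1]], D = diag(-5, -3, 1), P⁻¹ = [[1, -2, 0], [2, -3, -1], [-2, 4, 1]].
T² = P·diag(25, 9, 1)·P⁻¹ = [[57, -96, -16], [16, -23, -8], [48, -96, 1]].
The requested entry is -23.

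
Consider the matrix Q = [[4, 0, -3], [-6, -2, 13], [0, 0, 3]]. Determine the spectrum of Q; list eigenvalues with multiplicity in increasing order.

-2, 3, 4

Characteristic polynomial: p(μ) = μ^3 - 5μ^2 - 2μ + 24 = (μ - 4)(μ - 3)(μ + 2).
Roots (with multiplicity): -2, 3, 4.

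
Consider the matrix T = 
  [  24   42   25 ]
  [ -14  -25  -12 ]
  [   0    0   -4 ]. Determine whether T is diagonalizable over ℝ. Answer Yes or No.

Characteristic polynomial: p(r) = r^3 + 5r^2 - 8r - 48 = (r - 3)(r + 4)^2.
r = -4 has algebraic multiplicity 2; rank(T + 4I) = 2, so geometric multiplicity = 1.
Geometric multiplicity < algebraic multiplicity, so T is not diagonalizable.

No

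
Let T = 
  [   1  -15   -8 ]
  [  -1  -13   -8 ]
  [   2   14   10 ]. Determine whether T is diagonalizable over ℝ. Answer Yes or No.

No

Characteristic polynomial: p(r) = r^3 + 2r^2 - 20r + 24 = (r - 2)^2(r + 6).
r = 2 has algebraic multiplicity 2; rank(T − 2I) = 2, so geometric multiplicity = 1.
Geometric multiplicity < algebraic multiplicity, so T is not diagonalizable.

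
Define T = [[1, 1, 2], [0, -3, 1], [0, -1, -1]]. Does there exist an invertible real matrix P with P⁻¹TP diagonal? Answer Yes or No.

Characteristic polynomial: p(r) = r^3 + 3r^2 - 4 = (r - 1)(r + 2)^2.
r = -2 has algebraic multiplicity 2; rank(T + 2I) = 2, so geometric multiplicity = 1.
Geometric multiplicity < algebraic multiplicity, so T is not diagonalizable.

No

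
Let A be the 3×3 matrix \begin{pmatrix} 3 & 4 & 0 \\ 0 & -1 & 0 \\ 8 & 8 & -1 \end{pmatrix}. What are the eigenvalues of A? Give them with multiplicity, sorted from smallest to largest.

Characteristic polynomial: p(s) = s^3 - s^2 - 5s - 3 = (s - 3)(s + 1)^2.
Roots (with multiplicity): -1, -1, 3.

-1, -1, 3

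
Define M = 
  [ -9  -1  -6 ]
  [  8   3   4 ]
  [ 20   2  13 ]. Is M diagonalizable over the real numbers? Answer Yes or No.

No

Characteristic polynomial: p(λ) = λ^3 - 7λ^2 + 15λ - 9 = (λ - 3)^2(λ - 1).
λ = 3 has algebraic multiplicity 2; rank(M − 3I) = 2, so geometric multiplicity = 1.
Geometric multiplicity < algebraic multiplicity, so M is not diagonalizable.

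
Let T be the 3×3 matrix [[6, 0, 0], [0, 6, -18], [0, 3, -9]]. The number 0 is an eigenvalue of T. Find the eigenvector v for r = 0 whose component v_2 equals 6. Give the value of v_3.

2

T = [[6, 0, 0], [0, 6, -18], [0, 3, -9]].
Solving (T)v = 0 gives the eigenspace spanned by (0, 6, 2).
With v_2 = 6, v = (0, 6, 2), so v_3 = 2.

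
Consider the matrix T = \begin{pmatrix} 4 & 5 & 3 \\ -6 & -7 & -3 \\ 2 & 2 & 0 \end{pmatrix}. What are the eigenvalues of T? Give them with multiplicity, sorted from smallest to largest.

-2, -1, 0

Characteristic polynomial: p(λ) = λ^3 + 3λ^2 + 2λ = λ(λ + 1)(λ + 2).
Roots (with multiplicity): -2, -1, 0.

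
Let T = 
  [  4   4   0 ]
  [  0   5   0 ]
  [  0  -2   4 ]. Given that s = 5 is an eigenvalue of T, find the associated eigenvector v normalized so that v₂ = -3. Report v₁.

-12

T − 5I = [[-1, 4, 0], [0, 0, 0], [0, -2, -1]].
Solving (T − 5I)v = 0 gives the eigenspace spanned by (-12, -3, 6).
With v₂ = -3, v = (-12, -3, 6), so v₁ = -12.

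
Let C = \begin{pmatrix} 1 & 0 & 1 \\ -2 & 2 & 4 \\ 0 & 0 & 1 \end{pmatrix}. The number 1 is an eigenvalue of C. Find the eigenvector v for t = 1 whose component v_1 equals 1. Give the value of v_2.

2

C − 1I = [[0, 0, 1], [-2, 1, 4], [0, 0, 0]].
Solving (C − 1I)v = 0 gives the eigenspace spanned by (1, 2, 0).
With v_1 = 1, v = (1, 2, 0), so v_2 = 2.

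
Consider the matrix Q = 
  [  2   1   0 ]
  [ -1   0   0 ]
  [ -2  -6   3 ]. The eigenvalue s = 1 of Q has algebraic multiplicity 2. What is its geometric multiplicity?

Q − 1I = [[1, 1, 0], [-1, -1, 0], [-2, -6, 2]].
This matrix has rank 2, so its null space has dimension 3 − 2 = 1.

1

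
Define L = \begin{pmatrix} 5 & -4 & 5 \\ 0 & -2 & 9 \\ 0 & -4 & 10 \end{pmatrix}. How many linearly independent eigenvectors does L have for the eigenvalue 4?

1

L − 4I = [[1, -4, 5], [0, -6, 9], [0, -4, 6]].
This matrix has rank 2, so its null space has dimension 3 − 2 = 1.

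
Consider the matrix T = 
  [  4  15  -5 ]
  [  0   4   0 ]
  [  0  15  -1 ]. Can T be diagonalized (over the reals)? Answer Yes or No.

Yes

Characteristic polynomial: p(s) = s^3 - 7s^2 + 8s + 16 = (s - 4)^2(s + 1).
s = 4 has algebraic multiplicity 2; rank(T − 4I) = 1, so geometric multiplicity = 2.
Every eigenvalue has geometric = algebraic multiplicity, so T is diagonalizable.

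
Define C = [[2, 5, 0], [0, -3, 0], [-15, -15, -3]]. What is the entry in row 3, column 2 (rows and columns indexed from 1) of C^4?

195

Characteristic polynomial: t^3 + 4t^2 - 3t - 18 = (t - 2)(t + 3)^2, so the eigenvalues are -3, -3, 2.
t=2: eigenvector (1, 0, -3).
t=-3: eigenvector (0, 0, 1).
t=-3: eigenvector (-1, 1, 1).
P = [[1, 0, -1], [0, 0, 1], [-3, 1, 1]], D = diag(2, -3, -3), P⁻¹ = [[1, 1, 0], [3, 2, 1], [0, 1, 0]].
C⁴ = P·diag(16, 81, 81)·P⁻¹ = [[16, -65, 0], [0, 81, 0], [195, 195, 81]].
The requested entry is 195.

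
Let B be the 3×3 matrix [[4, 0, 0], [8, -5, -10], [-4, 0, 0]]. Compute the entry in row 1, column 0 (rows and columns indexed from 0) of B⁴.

Characteristic polynomial: t^3 + t^2 - 20t = t(t - 4)(t + 5), so the eigenvalues are -5, 0, 4.
t=4: eigenvector (1, 2, -1).
t=-5: eigenvector (0, 1, 0).
t=0: eigenvector (0, -2, 1).
P = [[1, 0, 0], [2, 1, -2], [-1, 0, 1]], D = diag(4, -5, 0), P⁻¹ = [[1, 0, 0], [0, 1, 2], [1, 0, 1]].
B⁴ = P·diag(256, 625, 0)·P⁻¹ = [[256, 0, 0], [512, 625, 1250], [-256, 0, 0]].
The requested entry is 512.

512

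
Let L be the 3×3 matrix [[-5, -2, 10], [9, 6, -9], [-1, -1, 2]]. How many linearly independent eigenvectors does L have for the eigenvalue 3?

1

L − 3I = [[-8, -2, 10], [9, 3, -9], [-1, -1, -1]].
This matrix has rank 2, so its null space has dimension 3 − 2 = 1.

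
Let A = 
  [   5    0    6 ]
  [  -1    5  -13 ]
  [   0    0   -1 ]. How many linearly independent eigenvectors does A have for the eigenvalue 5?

1

A − 5I = [[0, 0, 6], [-1, 0, -13], [0, 0, -6]].
This matrix has rank 2, so its null space has dimension 3 − 2 = 1.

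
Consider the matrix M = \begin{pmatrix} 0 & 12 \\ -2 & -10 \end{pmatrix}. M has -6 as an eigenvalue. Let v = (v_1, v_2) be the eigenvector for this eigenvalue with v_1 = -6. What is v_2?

3

M + 6I = [[6, 12], [-2, -4]].
Solving (M + 6I)v = 0 gives the eigenspace spanned by (-6, 3).
With v_1 = -6, v = (-6, 3), so v_2 = 3.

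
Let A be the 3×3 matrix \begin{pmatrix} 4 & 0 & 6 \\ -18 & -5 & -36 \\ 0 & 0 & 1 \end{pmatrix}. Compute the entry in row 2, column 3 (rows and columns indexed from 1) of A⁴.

Characteristic polynomial: λ^3 - 21λ + 20 = (λ - 4)(λ - 1)(λ + 5), so the eigenvalues are -5, 1, 4.
λ=4: eigenvector (1, -2, 0).
λ=-5: eigenvector (0, 1, 0).
λ=1: eigenvector (-2, 0, 1).
P = [[1, 0, -2], [-2, 1, 0], [0, 0, 1]], D = diag(4, -5, 1), P⁻¹ = [[1, 0, 2], [2, 1, 4], [0, 0, 1]].
A⁴ = P·diag(256, 625, 1)·P⁻¹ = [[256, 0, 510], [738, 625, 1476], [0, 0, 1]].
The requested entry is 1476.

1476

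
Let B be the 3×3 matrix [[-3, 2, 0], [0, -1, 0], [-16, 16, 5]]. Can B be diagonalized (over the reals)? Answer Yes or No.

Characteristic polynomial: p(r) = r^3 - r^2 - 17r - 15 = (r - 5)(r + 1)(r + 3).
All 3 eigenvalues are distinct, so B is diagonalizable.

Yes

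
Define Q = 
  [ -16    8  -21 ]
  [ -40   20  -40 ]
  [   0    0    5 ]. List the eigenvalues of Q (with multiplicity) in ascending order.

Characteristic polynomial: p(s) = s^3 - 9s^2 + 20s = s(s - 5)(s - 4).
Roots (with multiplicity): 0, 4, 5.

0, 4, 5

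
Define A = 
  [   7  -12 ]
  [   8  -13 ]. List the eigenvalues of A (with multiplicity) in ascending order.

Characteristic polynomial: p(λ) = λ^2 + 6λ + 5 = (λ + 1)(λ + 5).
Roots (with multiplicity): -5, -1.

-5, -1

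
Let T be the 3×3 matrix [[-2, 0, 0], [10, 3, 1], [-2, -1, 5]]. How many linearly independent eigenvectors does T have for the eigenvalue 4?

1

T − 4I = [[-6, 0, 0], [10, -1, 1], [-2, -1, 1]].
This matrix has rank 2, so its null space has dimension 3 − 2 = 1.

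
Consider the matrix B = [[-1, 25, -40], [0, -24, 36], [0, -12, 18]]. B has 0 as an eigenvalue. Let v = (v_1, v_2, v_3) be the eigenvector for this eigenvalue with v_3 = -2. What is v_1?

5

B = [[-1, 25, -40], [0, -24, 36], [0, -12, 18]].
Solving (B)v = 0 gives the eigenspace spanned by (5, -3, -2).
With v_3 = -2, v = (5, -3, -2), so v_1 = 5.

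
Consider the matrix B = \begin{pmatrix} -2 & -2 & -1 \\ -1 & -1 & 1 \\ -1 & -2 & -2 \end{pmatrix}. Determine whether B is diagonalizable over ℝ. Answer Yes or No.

Characteristic polynomial: p(λ) = λ^3 + 5λ^2 + 7λ + 3 = (λ + 1)^2(λ + 3).
λ = -1 has algebraic multiplicity 2; rank(B + 1I) = 2, so geometric multiplicity = 1.
Geometric multiplicity < algebraic multiplicity, so B is not diagonalizable.

No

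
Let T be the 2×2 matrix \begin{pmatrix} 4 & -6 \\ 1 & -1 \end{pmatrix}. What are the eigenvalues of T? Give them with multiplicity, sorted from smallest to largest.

Characteristic polynomial: p(r) = r^2 - 3r + 2 = (r - 2)(r - 1).
Roots (with multiplicity): 1, 2.

1, 2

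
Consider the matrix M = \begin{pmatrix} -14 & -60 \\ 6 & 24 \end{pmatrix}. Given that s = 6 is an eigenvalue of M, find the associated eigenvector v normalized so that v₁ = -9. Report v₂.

3

M − 6I = [[-20, -60], [6, 18]].
Solving (M − 6I)v = 0 gives the eigenspace spanned by (-9, 3).
With v₁ = -9, v = (-9, 3), so v₂ = 3.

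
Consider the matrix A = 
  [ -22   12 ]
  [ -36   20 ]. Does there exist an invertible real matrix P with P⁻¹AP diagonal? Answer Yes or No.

Yes

Characteristic polynomial: p(r) = r^2 + 2r - 8 = (r - 2)(r + 4).
All 2 eigenvalues are distinct, so A is diagonalizable.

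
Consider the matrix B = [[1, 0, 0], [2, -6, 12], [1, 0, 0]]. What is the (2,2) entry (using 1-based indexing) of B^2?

Characteristic polynomial: μ^3 + 5μ^2 - 6μ = μ(μ - 1)(μ + 6), so the eigenvalues are -6, 0, 1.
μ=1: eigenvector (1, 2, 1).
μ=-6: eigenvector (0, 1, 0).
μ=0: eigenvector (0, 2, 1).
P = [[1, 0, 0], [2, 1, 2], [1, 0, 1]], D = diag(1, -6, 0), P⁻¹ = [[1, 0, 0], [0, 1, -2], [-1, 0, 1]].
B² = P·diag(1, 36, 0)·P⁻¹ = [[1, 0, 0], [2, 36, -72], [1, 0, 0]].
The requested entry is 36.

36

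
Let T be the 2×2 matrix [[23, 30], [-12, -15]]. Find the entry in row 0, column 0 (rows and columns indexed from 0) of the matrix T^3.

1007

Characteristic polynomial: μ^2 - 8μ + 15 = (μ - 5)(μ - 3), so the eigenvalues are 3, 5.
μ=3: eigenvector (3, -2).
μ=5: eigenvector (5, -3).
P = [[3, 5], [-2, -3]], D = diag(3, 5), P⁻¹ = [[-3, -5], [2, 3]].
T³ = P·diag(27, 125)·P⁻¹ = [[1007, 1470], [-588, -855]].
The requested entry is 1007.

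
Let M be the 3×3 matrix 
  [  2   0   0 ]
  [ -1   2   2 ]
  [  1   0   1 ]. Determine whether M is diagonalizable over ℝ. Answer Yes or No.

Characteristic polynomial: p(s) = s^3 - 5s^2 + 8s - 4 = (s - 2)^2(s - 1).
s = 2 has algebraic multiplicity 2; rank(M − 2I) = 2, so geometric multiplicity = 1.
Geometric multiplicity < algebraic multiplicity, so M is not diagonalizable.

No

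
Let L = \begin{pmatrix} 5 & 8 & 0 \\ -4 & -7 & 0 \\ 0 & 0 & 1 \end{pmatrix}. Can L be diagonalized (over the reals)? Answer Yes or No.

Characteristic polynomial: p(r) = r^3 + r^2 - 5r + 3 = (r - 1)^2(r + 3).
r = 1 has algebraic multiplicity 2; rank(L − 1I) = 1, so geometric multiplicity = 2.
Every eigenvalue has geometric = algebraic multiplicity, so L is diagonalizable.

Yes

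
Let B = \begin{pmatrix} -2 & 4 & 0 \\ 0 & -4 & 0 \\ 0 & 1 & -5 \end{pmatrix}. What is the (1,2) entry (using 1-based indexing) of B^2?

Characteristic polynomial: s^3 + 11s^2 + 38s + 40 = (s + 2)(s + 4)(s + 5), so the eigenvalues are -5, -4, -2.
s=-2: eigenvector (1, 0, 0).
s=-4: eigenvector (-2, 1, 1).
s=-5: eigenvector (0, 0, 1).
P = [[1, -2, 0], [0, 1, 0], [0, 1, 1]], D = diag(-2, -4, -5), P⁻¹ = [[1, 2, 0], [0, 1, 0], [0, -1, 1]].
B² = P·diag(4, 16, 25)·P⁻¹ = [[4, -24, 0], [0, 16, 0], [0, -9, 25]].
The requested entry is -24.

-24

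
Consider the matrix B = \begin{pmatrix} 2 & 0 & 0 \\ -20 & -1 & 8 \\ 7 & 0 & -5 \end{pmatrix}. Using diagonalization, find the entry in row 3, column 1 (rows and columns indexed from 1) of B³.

133

Characteristic polynomial: s^3 + 4s^2 - 7s - 10 = (s - 2)(s + 1)(s + 5), so the eigenvalues are -5, -1, 2.
s=2: eigenvector (1, -4, 1).
s=-1: eigenvector (0, 1, 0).
s=-5: eigenvector (0, -2, 1).
P = [[1, 0, 0], [-4, 1, -2], [1, 0, 1]], D = diag(2, -1, -5), P⁻¹ = [[1, 0, 0], [2, 1, 2], [-1, 0, 1]].
B³ = P·diag(8, -1, -125)·P⁻¹ = [[8, 0, 0], [-284, -1, 248], [133, 0, -125]].
The requested entry is 133.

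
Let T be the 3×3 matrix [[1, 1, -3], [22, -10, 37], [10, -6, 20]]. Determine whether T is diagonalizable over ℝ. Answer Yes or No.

Characteristic polynomial: p(r) = r^3 - 11r^2 + 40r - 48 = (r - 4)^2(r - 3).
r = 4 has algebraic multiplicity 2; rank(T − 4I) = 2, so geometric multiplicity = 1.
Geometric multiplicity < algebraic multiplicity, so T is not diagonalizable.

No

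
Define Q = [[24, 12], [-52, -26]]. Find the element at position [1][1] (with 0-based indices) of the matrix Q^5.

-416

Characteristic polynomial: μ^2 + 2μ = μ(μ + 2), so the eigenvalues are -2, 0.
μ=0: eigenvector (1, -2).
μ=-2: eigenvector (-6, 13).
P = [[1, -6], [-2, 13]], D = diag(0, -2), P⁻¹ = [[13, 6], [2, 1]].
Q⁵ = P·diag(0, -32)·P⁻¹ = [[384, 192], [-832, -416]].
The requested entry is -416.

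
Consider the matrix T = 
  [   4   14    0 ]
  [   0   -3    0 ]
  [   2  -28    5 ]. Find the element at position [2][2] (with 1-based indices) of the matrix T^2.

9

Characteristic polynomial: μ^3 - 6μ^2 - 7μ + 60 = (μ - 5)(μ - 4)(μ + 3), so the eigenvalues are -3, 4, 5.
μ=-3: eigenvector (-2, 1, 4).
μ=4: eigenvector (1, 0, -2).
μ=5: eigenvector (0, 0, 1).
P = [[-2, 1, 0], [1, 0, 0], [4, -2, 1]], D = diag(-3, 4, 5), P⁻¹ = [[0, 1, 0], [1, 2, 0], [2, 0, 1]].
T² = P·diag(9, 16, 25)·P⁻¹ = [[16, 14, 0], [0, 9, 0], [18, -28, 25]].
The requested entry is 9.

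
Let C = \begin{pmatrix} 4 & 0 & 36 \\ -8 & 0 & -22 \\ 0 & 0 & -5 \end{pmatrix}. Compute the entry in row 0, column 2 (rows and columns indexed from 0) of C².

-36

Characteristic polynomial: λ^3 + λ^2 - 20λ = λ(λ - 4)(λ + 5), so the eigenvalues are -5, 0, 4.
λ=4: eigenvector (1, -2, 0).
λ=0: eigenvector (0, 1, 0).
λ=-5: eigenvector (-4, -2, 1).
P = [[1, 0, -4], [-2, 1, -2], [0, 0, 1]], D = diag(4, 0, -5), P⁻¹ = [[1, 0, 4], [2, 1, 10], [0, 0, 1]].
C² = P·diag(16, 0, 25)·P⁻¹ = [[16, 0, -36], [-32, 0, -178], [0, 0, 25]].
The requested entry is -36.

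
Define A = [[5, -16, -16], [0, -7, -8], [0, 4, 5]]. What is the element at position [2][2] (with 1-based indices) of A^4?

161

Characteristic polynomial: r^3 - 3r^2 - 13r + 15 = (r - 5)(r - 1)(r + 3), so the eigenvalues are -3, 1, 5.
r=-3: eigenvector (2, 2, -1).
r=5: eigenvector (1, 0, 0).
r=1: eigenvector (0, -1, 1).
P = [[2, 1, 0], [2, 0, -1], [-1, 0, 1]], D = diag(-3, 5, 1), P⁻¹ = [[0, 1, 1], [1, -2, -2], [0, 1, 2]].
A⁴ = P·diag(81, 625, 1)·P⁻¹ = [[625, -1088, -1088], [0, 161, 160], [0, -80, -79]].
The requested entry is 161.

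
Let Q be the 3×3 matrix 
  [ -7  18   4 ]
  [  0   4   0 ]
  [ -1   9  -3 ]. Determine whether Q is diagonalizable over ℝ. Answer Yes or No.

Characteristic polynomial: p(λ) = λ^3 + 6λ^2 - 15λ - 100 = (λ - 4)(λ + 5)^2.
λ = -5 has algebraic multiplicity 2; rank(Q + 5I) = 2, so geometric multiplicity = 1.
Geometric multiplicity < algebraic multiplicity, so Q is not diagonalizable.

No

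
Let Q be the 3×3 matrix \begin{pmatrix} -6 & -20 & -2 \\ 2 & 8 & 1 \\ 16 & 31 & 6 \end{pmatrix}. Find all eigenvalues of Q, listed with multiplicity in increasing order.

-2, 5, 5

Characteristic polynomial: p(r) = r^3 - 8r^2 + 5r + 50 = (r - 5)^2(r + 2).
Roots (with multiplicity): -2, 5, 5.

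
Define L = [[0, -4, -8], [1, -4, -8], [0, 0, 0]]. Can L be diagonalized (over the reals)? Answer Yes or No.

Characteristic polynomial: p(μ) = μ^3 + 4μ^2 + 4μ = μ(μ + 2)^2.
μ = -2 has algebraic multiplicity 2; rank(L + 2I) = 2, so geometric multiplicity = 1.
Geometric multiplicity < algebraic multiplicity, so L is not diagonalizable.

No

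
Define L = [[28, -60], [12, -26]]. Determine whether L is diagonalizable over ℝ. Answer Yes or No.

Yes

Characteristic polynomial: p(r) = r^2 - 2r - 8 = (r - 4)(r + 2).
All 2 eigenvalues are distinct, so L is diagonalizable.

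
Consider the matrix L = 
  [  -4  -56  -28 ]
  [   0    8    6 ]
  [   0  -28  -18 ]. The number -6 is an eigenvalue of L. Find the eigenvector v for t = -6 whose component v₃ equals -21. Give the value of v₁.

-42

L + 6I = [[2, -56, -28], [0, 14, 6], [0, -28, -12]].
Solving (L + 6I)v = 0 gives the eigenspace spanned by (-42, 9, -21).
With v₃ = -21, v = (-42, 9, -21), so v₁ = -42.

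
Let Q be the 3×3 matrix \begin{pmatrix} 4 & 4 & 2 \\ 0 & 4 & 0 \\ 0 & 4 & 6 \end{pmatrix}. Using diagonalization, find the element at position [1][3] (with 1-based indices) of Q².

Characteristic polynomial: μ^3 - 14μ^2 + 64μ - 96 = (μ - 6)(μ - 4)^2, so the eigenvalues are 4, 4, 6.
μ=4: eigenvector (1, 0, 0).
μ=4: eigenvector (0, 1, -2).
μ=6: eigenvector (1, 0, 1).
P = [[1, 0, 1], [0, 1, 0], [0, -2, 1]], D = diag(4, 4, 6), P⁻¹ = [[1, -2, -1], [0, 1, 0], [0, 2, 1]].
Q² = P·diag(16, 16, 36)·P⁻¹ = [[16, 40, 20], [0, 16, 0], [0, 40, 36]].
The requested entry is 20.

20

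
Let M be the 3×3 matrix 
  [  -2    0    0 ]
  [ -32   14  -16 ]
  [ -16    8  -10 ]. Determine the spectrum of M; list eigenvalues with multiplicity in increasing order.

Characteristic polynomial: p(r) = r^3 - 2r^2 - 20r - 24 = (r - 6)(r + 2)^2.
Roots (with multiplicity): -2, -2, 6.

-2, -2, 6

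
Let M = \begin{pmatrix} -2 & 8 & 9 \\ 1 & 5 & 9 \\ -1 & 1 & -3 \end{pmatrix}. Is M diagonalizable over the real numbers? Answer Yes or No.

No

Characteristic polynomial: p(λ) = λ^3 - 27λ - 54 = (λ - 6)(λ + 3)^2.
λ = -3 has algebraic multiplicity 2; rank(M + 3I) = 2, so geometric multiplicity = 1.
Geometric multiplicity < algebraic multiplicity, so M is not diagonalizable.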